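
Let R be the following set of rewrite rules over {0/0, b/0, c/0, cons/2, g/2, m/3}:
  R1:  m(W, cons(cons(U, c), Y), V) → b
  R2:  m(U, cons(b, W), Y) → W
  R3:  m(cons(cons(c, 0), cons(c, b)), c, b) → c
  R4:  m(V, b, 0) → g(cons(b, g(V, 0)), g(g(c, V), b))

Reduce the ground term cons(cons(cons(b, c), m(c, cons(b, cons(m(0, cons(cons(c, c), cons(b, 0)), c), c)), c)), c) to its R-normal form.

1. cons(cons(cons(b, c), m(c, cons(b, cons(m(0, cons(cons(c, c), cons(b, 0)), c), c)), c)), c)  →  cons(cons(cons(b, c), cons(m(0, cons(cons(c, c), cons(b, 0)), c), c)), c)   [R2 at 1.2]
2. cons(cons(cons(b, c), cons(m(0, cons(cons(c, c), cons(b, 0)), c), c)), c)  →  cons(cons(cons(b, c), cons(b, c)), c)   [R1 at 1.2.1]

cons(cons(cons(b, c), cons(b, c)), c)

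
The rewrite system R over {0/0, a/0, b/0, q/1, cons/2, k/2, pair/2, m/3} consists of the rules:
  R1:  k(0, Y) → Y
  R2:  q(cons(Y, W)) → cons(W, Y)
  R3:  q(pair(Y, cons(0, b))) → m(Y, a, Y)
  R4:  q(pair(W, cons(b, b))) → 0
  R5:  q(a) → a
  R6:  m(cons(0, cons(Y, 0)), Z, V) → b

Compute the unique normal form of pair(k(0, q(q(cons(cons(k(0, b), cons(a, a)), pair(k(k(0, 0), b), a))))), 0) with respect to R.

pair(cons(cons(b, cons(a, a)), pair(b, a)), 0)

1. pair(k(0, q(q(cons(cons(k(0, b), cons(a, a)), pair(k(k(0, 0), b), a))))), 0)  →  pair(q(q(cons(cons(k(0, b), cons(a, a)), pair(k(k(0, 0), b), a)))), 0)   [R1 at 1]
2. pair(q(q(cons(cons(k(0, b), cons(a, a)), pair(k(k(0, 0), b), a)))), 0)  →  pair(q(cons(pair(k(k(0, 0), b), a), cons(k(0, b), cons(a, a)))), 0)   [R2 at 1.1]
3. pair(q(cons(pair(k(k(0, 0), b), a), cons(k(0, b), cons(a, a)))), 0)  →  pair(cons(cons(k(0, b), cons(a, a)), pair(k(k(0, 0), b), a)), 0)   [R2 at 1]
4. pair(cons(cons(k(0, b), cons(a, a)), pair(k(k(0, 0), b), a)), 0)  →  pair(cons(cons(b, cons(a, a)), pair(k(k(0, 0), b), a)), 0)   [R1 at 1.1.1]
5. pair(cons(cons(b, cons(a, a)), pair(k(k(0, 0), b), a)), 0)  →  pair(cons(cons(b, cons(a, a)), pair(k(0, b), a)), 0)   [R1 at 1.2.1.1]
6. pair(cons(cons(b, cons(a, a)), pair(k(0, b), a)), 0)  →  pair(cons(cons(b, cons(a, a)), pair(b, a)), 0)   [R1 at 1.2.1]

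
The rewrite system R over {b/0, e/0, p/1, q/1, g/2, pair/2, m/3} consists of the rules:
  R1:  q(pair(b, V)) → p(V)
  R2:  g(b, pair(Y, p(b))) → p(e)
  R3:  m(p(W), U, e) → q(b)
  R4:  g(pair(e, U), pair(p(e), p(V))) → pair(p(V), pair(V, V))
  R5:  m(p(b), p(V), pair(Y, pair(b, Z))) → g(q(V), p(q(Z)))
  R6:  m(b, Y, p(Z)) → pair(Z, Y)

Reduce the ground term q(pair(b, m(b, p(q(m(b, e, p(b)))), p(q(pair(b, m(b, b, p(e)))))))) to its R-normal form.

1. q(pair(b, m(b, p(q(m(b, e, p(b)))), p(q(pair(b, m(b, b, p(e))))))))  →  p(m(b, p(q(m(b, e, p(b)))), p(q(pair(b, m(b, b, p(e)))))))   [R1 at ε]
2. p(m(b, p(q(m(b, e, p(b)))), p(q(pair(b, m(b, b, p(e)))))))  →  p(pair(q(pair(b, m(b, b, p(e)))), p(q(m(b, e, p(b))))))   [R6 at 1]
3. p(pair(q(pair(b, m(b, b, p(e)))), p(q(m(b, e, p(b))))))  →  p(pair(p(m(b, b, p(e))), p(q(m(b, e, p(b))))))   [R1 at 1.1]
4. p(pair(p(m(b, b, p(e))), p(q(m(b, e, p(b))))))  →  p(pair(p(pair(e, b)), p(q(m(b, e, p(b))))))   [R6 at 1.1.1]
5. p(pair(p(pair(e, b)), p(q(m(b, e, p(b))))))  →  p(pair(p(pair(e, b)), p(q(pair(b, e)))))   [R6 at 1.2.1.1]
6. p(pair(p(pair(e, b)), p(q(pair(b, e)))))  →  p(pair(p(pair(e, b)), p(p(e))))   [R1 at 1.2.1]

p(pair(p(pair(e, b)), p(p(e))))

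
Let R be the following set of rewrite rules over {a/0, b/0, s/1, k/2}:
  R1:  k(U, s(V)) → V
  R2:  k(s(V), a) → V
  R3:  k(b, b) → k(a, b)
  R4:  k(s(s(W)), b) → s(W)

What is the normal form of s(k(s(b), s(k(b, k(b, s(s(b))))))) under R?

s(b)

1. s(k(s(b), s(k(b, k(b, s(s(b)))))))  →  s(k(b, k(b, s(s(b)))))   [R1 at 1]
2. s(k(b, k(b, s(s(b)))))  →  s(k(b, s(b)))   [R1 at 1.2]
3. s(k(b, s(b)))  →  s(b)   [R1 at 1]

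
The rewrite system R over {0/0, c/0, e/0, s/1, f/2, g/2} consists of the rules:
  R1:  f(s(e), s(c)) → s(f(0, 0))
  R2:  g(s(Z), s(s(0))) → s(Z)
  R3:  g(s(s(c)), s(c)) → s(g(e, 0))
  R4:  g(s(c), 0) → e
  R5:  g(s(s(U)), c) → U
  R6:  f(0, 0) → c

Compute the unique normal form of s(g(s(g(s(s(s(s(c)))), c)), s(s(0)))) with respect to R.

1. s(g(s(g(s(s(s(s(c)))), c)), s(s(0))))  →  s(s(g(s(s(s(s(c)))), c)))   [R2 at 1]
2. s(s(g(s(s(s(s(c)))), c)))  →  s(s(s(s(c))))   [R5 at 1.1]

s(s(s(s(c))))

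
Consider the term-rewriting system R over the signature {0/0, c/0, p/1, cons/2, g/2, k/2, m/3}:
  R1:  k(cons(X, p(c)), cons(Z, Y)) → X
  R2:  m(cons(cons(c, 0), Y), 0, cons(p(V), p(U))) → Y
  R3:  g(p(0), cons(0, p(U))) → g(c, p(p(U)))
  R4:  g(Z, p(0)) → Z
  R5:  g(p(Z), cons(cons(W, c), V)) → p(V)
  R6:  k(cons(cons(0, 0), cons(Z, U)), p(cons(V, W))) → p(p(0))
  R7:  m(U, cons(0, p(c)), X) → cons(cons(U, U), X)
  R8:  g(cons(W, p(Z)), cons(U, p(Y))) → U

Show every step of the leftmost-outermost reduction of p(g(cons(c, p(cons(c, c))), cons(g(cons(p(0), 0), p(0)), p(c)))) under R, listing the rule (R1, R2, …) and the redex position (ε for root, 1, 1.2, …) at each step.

1. p(g(cons(c, p(cons(c, c))), cons(g(cons(p(0), 0), p(0)), p(c))))  →  p(g(cons(p(0), 0), p(0)))   [R8 at 1]
2. p(g(cons(p(0), 0), p(0)))  →  p(cons(p(0), 0))   [R4 at 1]

p(cons(p(0), 0))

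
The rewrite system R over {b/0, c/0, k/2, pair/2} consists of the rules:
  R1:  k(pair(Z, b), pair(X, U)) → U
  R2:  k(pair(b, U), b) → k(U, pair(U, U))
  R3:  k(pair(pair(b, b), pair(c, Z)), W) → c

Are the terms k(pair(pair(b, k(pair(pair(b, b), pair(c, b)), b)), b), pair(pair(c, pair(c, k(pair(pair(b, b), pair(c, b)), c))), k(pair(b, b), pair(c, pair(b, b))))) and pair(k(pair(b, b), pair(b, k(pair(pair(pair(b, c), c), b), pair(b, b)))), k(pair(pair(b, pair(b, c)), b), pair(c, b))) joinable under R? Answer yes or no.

Reduce t₁ = k(pair(pair(b, k(pair(pair(b, b), pair(c, b)), b)), b), pair(pair(c, pair(c, k(pair(pair(b, b), pair(c, b)), c))), k(pair(b, b), pair(c, pair(b, b))))):
1. k(pair(pair(b, k(pair(pair(b, b), pair(c, b)), b)), b), pair(pair(c, pair(c, k(pair(pair(b, b), pair(c, b)), c))), k(pair(b, b), pair(c, pair(b, b)))))  →  k(pair(b, b), pair(c, pair(b, b)))   [R1 at ε]
2. k(pair(b, b), pair(c, pair(b, b)))  →  pair(b, b)   [R1 at ε]

Reduce t₂ = pair(k(pair(b, b), pair(b, k(pair(pair(pair(b, c), c), b), pair(b, b)))), k(pair(pair(b, pair(b, c)), b), pair(c, b))):
1. pair(k(pair(b, b), pair(b, k(pair(pair(pair(b, c), c), b), pair(b, b)))), k(pair(pair(b, pair(b, c)), b), pair(c, b)))  →  pair(k(pair(pair(pair(b, c), c), b), pair(b, b)), k(pair(pair(b, pair(b, c)), b), pair(c, b)))   [R1 at 1]
2. pair(k(pair(pair(pair(b, c), c), b), pair(b, b)), k(pair(pair(b, pair(b, c)), b), pair(c, b)))  →  pair(b, k(pair(pair(b, pair(b, c)), b), pair(c, b)))   [R1 at 1]
3. pair(b, k(pair(pair(b, pair(b, c)), b), pair(c, b)))  →  pair(b, b)   [R1 at 2]

yes — NF(t₁) = pair(b, b), NF(t₂) = pair(b, b)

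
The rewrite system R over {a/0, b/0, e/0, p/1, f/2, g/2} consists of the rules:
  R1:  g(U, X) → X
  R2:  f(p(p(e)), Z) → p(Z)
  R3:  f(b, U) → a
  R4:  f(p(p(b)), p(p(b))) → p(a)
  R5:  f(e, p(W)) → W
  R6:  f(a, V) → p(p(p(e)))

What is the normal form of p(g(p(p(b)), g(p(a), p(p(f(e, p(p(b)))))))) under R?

p(p(p(p(b))))

1. p(g(p(p(b)), g(p(a), p(p(f(e, p(p(b))))))))  →  p(g(p(a), p(p(f(e, p(p(b)))))))   [R1 at 1]
2. p(g(p(a), p(p(f(e, p(p(b)))))))  →  p(p(p(f(e, p(p(b))))))   [R1 at 1]
3. p(p(p(f(e, p(p(b))))))  →  p(p(p(p(b))))   [R5 at 1.1.1]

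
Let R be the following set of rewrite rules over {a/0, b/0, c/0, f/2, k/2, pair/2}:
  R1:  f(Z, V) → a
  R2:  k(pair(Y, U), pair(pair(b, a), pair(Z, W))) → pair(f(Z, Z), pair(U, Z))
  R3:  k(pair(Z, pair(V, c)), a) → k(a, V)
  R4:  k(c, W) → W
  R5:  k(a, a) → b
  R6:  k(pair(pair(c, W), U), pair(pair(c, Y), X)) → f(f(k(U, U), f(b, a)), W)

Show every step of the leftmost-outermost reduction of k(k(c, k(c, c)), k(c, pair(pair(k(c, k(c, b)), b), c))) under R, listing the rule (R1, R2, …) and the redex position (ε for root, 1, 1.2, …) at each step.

1. k(k(c, k(c, c)), k(c, pair(pair(k(c, k(c, b)), b), c)))  →  k(k(c, c), k(c, pair(pair(k(c, k(c, b)), b), c)))   [R4 at 1]
2. k(k(c, c), k(c, pair(pair(k(c, k(c, b)), b), c)))  →  k(c, k(c, pair(pair(k(c, k(c, b)), b), c)))   [R4 at 1]
3. k(c, k(c, pair(pair(k(c, k(c, b)), b), c)))  →  k(c, pair(pair(k(c, k(c, b)), b), c))   [R4 at ε]
4. k(c, pair(pair(k(c, k(c, b)), b), c))  →  pair(pair(k(c, k(c, b)), b), c)   [R4 at ε]
5. pair(pair(k(c, k(c, b)), b), c)  →  pair(pair(k(c, b), b), c)   [R4 at 1.1]
6. pair(pair(k(c, b), b), c)  →  pair(pair(b, b), c)   [R4 at 1.1]

pair(pair(b, b), c)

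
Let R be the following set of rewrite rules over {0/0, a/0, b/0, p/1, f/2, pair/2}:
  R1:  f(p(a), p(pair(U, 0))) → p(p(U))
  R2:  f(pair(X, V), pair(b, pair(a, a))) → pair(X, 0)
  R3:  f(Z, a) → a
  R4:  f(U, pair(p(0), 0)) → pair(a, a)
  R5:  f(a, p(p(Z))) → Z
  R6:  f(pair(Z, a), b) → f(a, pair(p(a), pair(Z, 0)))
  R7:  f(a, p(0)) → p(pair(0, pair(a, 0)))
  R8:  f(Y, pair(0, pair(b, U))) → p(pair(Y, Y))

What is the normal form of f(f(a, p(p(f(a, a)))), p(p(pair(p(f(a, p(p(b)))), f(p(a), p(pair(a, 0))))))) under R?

1. f(f(a, p(p(f(a, a)))), p(p(pair(p(f(a, p(p(b)))), f(p(a), p(pair(a, 0)))))))  →  f(f(a, a), p(p(pair(p(f(a, p(p(b)))), f(p(a), p(pair(a, 0)))))))   [R5 at 1]
2. f(f(a, a), p(p(pair(p(f(a, p(p(b)))), f(p(a), p(pair(a, 0)))))))  →  f(a, p(p(pair(p(f(a, p(p(b)))), f(p(a), p(pair(a, 0)))))))   [R3 at 1]
3. f(a, p(p(pair(p(f(a, p(p(b)))), f(p(a), p(pair(a, 0)))))))  →  pair(p(f(a, p(p(b)))), f(p(a), p(pair(a, 0))))   [R5 at ε]
4. pair(p(f(a, p(p(b)))), f(p(a), p(pair(a, 0))))  →  pair(p(b), f(p(a), p(pair(a, 0))))   [R5 at 1.1]
5. pair(p(b), f(p(a), p(pair(a, 0))))  →  pair(p(b), p(p(a)))   [R1 at 2]

pair(p(b), p(p(a)))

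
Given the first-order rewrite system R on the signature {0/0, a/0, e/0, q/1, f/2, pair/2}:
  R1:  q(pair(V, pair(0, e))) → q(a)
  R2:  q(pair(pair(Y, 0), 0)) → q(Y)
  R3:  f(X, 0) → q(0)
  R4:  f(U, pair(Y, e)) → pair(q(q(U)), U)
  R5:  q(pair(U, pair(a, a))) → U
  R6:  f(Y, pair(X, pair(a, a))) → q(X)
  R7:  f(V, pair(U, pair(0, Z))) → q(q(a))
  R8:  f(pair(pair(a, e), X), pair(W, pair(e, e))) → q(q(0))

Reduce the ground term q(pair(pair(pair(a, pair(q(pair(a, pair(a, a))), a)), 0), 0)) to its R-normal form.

1. q(pair(pair(pair(a, pair(q(pair(a, pair(a, a))), a)), 0), 0))  →  q(pair(a, pair(q(pair(a, pair(a, a))), a)))   [R2 at ε]
2. q(pair(a, pair(q(pair(a, pair(a, a))), a)))  →  q(pair(a, pair(a, a)))   [R5 at 1.2.1]
3. q(pair(a, pair(a, a)))  →  a   [R5 at ε]

a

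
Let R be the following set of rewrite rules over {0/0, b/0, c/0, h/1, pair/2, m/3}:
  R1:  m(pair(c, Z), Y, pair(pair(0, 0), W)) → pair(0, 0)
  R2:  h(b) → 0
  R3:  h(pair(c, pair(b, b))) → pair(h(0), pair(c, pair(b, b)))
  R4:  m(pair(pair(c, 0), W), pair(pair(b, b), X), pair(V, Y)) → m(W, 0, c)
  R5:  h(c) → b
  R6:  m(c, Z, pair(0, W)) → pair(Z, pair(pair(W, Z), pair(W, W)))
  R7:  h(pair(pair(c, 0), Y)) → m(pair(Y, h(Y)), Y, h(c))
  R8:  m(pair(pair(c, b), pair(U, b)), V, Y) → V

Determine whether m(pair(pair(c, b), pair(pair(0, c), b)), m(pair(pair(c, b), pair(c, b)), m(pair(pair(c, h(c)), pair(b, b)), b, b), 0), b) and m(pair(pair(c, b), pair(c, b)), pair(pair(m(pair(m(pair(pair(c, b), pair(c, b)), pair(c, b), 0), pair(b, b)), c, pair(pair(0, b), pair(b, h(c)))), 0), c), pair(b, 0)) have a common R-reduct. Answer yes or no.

Reduce t₁ = m(pair(pair(c, b), pair(pair(0, c), b)), m(pair(pair(c, b), pair(c, b)), m(pair(pair(c, h(c)), pair(b, b)), b, b), 0), b):
1. m(pair(pair(c, b), pair(pair(0, c), b)), m(pair(pair(c, b), pair(c, b)), m(pair(pair(c, h(c)), pair(b, b)), b, b), 0), b)  →  m(pair(pair(c, b), pair(c, b)), m(pair(pair(c, h(c)), pair(b, b)), b, b), 0)   [R8 at ε]
2. m(pair(pair(c, b), pair(c, b)), m(pair(pair(c, h(c)), pair(b, b)), b, b), 0)  →  m(pair(pair(c, h(c)), pair(b, b)), b, b)   [R8 at ε]
3. m(pair(pair(c, h(c)), pair(b, b)), b, b)  →  m(pair(pair(c, b), pair(b, b)), b, b)   [R5 at 1.1.2]
4. m(pair(pair(c, b), pair(b, b)), b, b)  →  b   [R8 at ε]

Reduce t₂ = m(pair(pair(c, b), pair(c, b)), pair(pair(m(pair(m(pair(pair(c, b), pair(c, b)), pair(c, b), 0), pair(b, b)), c, pair(pair(0, b), pair(b, h(c)))), 0), c), pair(b, 0)):
1. m(pair(pair(c, b), pair(c, b)), pair(pair(m(pair(m(pair(pair(c, b), pair(c, b)), pair(c, b), 0), pair(b, b)), c, pair(pair(0, b), pair(b, h(c)))), 0), c), pair(b, 0))  →  pair(pair(m(pair(m(pair(pair(c, b), pair(c, b)), pair(c, b), 0), pair(b, b)), c, pair(pair(0, b), pair(b, h(c)))), 0), c)   [R8 at ε]
2. pair(pair(m(pair(m(pair(pair(c, b), pair(c, b)), pair(c, b), 0), pair(b, b)), c, pair(pair(0, b), pair(b, h(c)))), 0), c)  →  pair(pair(m(pair(pair(c, b), pair(b, b)), c, pair(pair(0, b), pair(b, h(c)))), 0), c)   [R8 at 1.1.1.1]
3. pair(pair(m(pair(pair(c, b), pair(b, b)), c, pair(pair(0, b), pair(b, h(c)))), 0), c)  →  pair(pair(c, 0), c)   [R8 at 1.1]

no — NF(t₁) = b, NF(t₂) = pair(pair(c, 0), c)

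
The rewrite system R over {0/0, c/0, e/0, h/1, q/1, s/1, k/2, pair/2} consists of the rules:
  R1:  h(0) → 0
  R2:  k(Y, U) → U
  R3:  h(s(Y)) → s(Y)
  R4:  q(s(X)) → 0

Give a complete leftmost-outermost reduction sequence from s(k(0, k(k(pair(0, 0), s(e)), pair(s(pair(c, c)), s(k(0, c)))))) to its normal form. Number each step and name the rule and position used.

s(pair(s(pair(c, c)), s(c)))

1. s(k(0, k(k(pair(0, 0), s(e)), pair(s(pair(c, c)), s(k(0, c))))))  →  s(k(k(pair(0, 0), s(e)), pair(s(pair(c, c)), s(k(0, c)))))   [R2 at 1]
2. s(k(k(pair(0, 0), s(e)), pair(s(pair(c, c)), s(k(0, c)))))  →  s(pair(s(pair(c, c)), s(k(0, c))))   [R2 at 1]
3. s(pair(s(pair(c, c)), s(k(0, c))))  →  s(pair(s(pair(c, c)), s(c)))   [R2 at 1.2.1]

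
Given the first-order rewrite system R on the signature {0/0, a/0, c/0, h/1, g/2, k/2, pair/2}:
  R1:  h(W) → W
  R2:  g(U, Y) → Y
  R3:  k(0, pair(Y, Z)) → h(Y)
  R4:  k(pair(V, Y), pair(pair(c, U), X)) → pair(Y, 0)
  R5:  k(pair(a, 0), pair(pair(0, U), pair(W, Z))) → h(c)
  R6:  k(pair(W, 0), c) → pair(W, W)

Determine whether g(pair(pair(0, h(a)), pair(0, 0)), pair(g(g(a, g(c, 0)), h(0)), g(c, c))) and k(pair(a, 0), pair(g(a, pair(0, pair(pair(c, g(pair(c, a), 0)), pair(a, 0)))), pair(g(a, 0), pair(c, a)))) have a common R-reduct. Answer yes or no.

Reduce t₁ = g(pair(pair(0, h(a)), pair(0, 0)), pair(g(g(a, g(c, 0)), h(0)), g(c, c))):
1. g(pair(pair(0, h(a)), pair(0, 0)), pair(g(g(a, g(c, 0)), h(0)), g(c, c)))  →  pair(g(g(a, g(c, 0)), h(0)), g(c, c))   [R2 at ε]
2. pair(g(g(a, g(c, 0)), h(0)), g(c, c))  →  pair(h(0), g(c, c))   [R2 at 1]
3. pair(h(0), g(c, c))  →  pair(0, g(c, c))   [R1 at 1]
4. pair(0, g(c, c))  →  pair(0, c)   [R2 at 2]

Reduce t₂ = k(pair(a, 0), pair(g(a, pair(0, pair(pair(c, g(pair(c, a), 0)), pair(a, 0)))), pair(g(a, 0), pair(c, a)))):
1. k(pair(a, 0), pair(g(a, pair(0, pair(pair(c, g(pair(c, a), 0)), pair(a, 0)))), pair(g(a, 0), pair(c, a))))  →  k(pair(a, 0), pair(pair(0, pair(pair(c, g(pair(c, a), 0)), pair(a, 0))), pair(g(a, 0), pair(c, a))))   [R2 at 2.1]
2. k(pair(a, 0), pair(pair(0, pair(pair(c, g(pair(c, a), 0)), pair(a, 0))), pair(g(a, 0), pair(c, a))))  →  h(c)   [R5 at ε]
3. h(c)  →  c   [R1 at ε]

no — NF(t₁) = pair(0, c), NF(t₂) = c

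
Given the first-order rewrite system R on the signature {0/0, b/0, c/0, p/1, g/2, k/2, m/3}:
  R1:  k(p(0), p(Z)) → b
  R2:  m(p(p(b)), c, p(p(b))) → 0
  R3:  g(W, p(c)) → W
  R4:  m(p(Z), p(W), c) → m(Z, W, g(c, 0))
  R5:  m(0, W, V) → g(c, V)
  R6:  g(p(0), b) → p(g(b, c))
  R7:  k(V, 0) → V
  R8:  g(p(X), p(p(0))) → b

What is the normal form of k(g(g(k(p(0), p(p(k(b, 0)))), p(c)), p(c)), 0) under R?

b

1. k(g(g(k(p(0), p(p(k(b, 0)))), p(c)), p(c)), 0)  →  g(g(k(p(0), p(p(k(b, 0)))), p(c)), p(c))   [R7 at ε]
2. g(g(k(p(0), p(p(k(b, 0)))), p(c)), p(c))  →  g(k(p(0), p(p(k(b, 0)))), p(c))   [R3 at ε]
3. g(k(p(0), p(p(k(b, 0)))), p(c))  →  k(p(0), p(p(k(b, 0))))   [R3 at ε]
4. k(p(0), p(p(k(b, 0))))  →  b   [R1 at ε]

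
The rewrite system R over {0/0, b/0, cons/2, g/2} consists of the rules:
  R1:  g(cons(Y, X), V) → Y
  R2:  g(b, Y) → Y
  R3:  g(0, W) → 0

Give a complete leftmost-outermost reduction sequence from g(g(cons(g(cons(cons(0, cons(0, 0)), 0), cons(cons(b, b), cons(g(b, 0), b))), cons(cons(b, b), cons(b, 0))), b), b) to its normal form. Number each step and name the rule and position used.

0

1. g(g(cons(g(cons(cons(0, cons(0, 0)), 0), cons(cons(b, b), cons(g(b, 0), b))), cons(cons(b, b), cons(b, 0))), b), b)  →  g(g(cons(cons(0, cons(0, 0)), 0), cons(cons(b, b), cons(g(b, 0), b))), b)   [R1 at 1]
2. g(g(cons(cons(0, cons(0, 0)), 0), cons(cons(b, b), cons(g(b, 0), b))), b)  →  g(cons(0, cons(0, 0)), b)   [R1 at 1]
3. g(cons(0, cons(0, 0)), b)  →  0   [R1 at ε]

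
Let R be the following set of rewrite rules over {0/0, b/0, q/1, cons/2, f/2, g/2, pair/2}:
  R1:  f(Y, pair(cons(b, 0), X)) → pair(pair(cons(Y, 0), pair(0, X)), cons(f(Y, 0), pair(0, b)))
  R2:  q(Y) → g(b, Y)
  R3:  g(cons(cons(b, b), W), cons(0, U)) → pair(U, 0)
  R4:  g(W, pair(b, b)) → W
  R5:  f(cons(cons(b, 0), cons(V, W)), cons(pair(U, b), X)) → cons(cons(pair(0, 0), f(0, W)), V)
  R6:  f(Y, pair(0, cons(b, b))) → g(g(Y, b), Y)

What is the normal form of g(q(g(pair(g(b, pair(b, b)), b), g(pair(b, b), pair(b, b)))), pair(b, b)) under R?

b

1. g(q(g(pair(g(b, pair(b, b)), b), g(pair(b, b), pair(b, b)))), pair(b, b))  →  q(g(pair(g(b, pair(b, b)), b), g(pair(b, b), pair(b, b))))   [R4 at ε]
2. q(g(pair(g(b, pair(b, b)), b), g(pair(b, b), pair(b, b))))  →  g(b, g(pair(g(b, pair(b, b)), b), g(pair(b, b), pair(b, b))))   [R2 at ε]
3. g(b, g(pair(g(b, pair(b, b)), b), g(pair(b, b), pair(b, b))))  →  g(b, g(pair(b, b), g(pair(b, b), pair(b, b))))   [R4 at 2.1.1]
4. g(b, g(pair(b, b), g(pair(b, b), pair(b, b))))  →  g(b, g(pair(b, b), pair(b, b)))   [R4 at 2.2]
5. g(b, g(pair(b, b), pair(b, b)))  →  g(b, pair(b, b))   [R4 at 2]
6. g(b, pair(b, b))  →  b   [R4 at ε]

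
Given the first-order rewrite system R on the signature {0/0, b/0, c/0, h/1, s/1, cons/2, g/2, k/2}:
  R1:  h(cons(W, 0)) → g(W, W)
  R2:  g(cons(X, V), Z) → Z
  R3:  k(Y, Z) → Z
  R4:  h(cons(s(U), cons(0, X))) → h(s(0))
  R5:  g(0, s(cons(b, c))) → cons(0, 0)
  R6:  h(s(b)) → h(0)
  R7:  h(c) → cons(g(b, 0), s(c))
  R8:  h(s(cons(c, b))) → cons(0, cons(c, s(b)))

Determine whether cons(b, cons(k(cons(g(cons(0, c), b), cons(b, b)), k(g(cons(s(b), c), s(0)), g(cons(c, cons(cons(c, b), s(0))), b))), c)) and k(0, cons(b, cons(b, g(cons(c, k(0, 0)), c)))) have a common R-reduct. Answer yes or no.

Reduce t₁ = cons(b, cons(k(cons(g(cons(0, c), b), cons(b, b)), k(g(cons(s(b), c), s(0)), g(cons(c, cons(cons(c, b), s(0))), b))), c)):
1. cons(b, cons(k(cons(g(cons(0, c), b), cons(b, b)), k(g(cons(s(b), c), s(0)), g(cons(c, cons(cons(c, b), s(0))), b))), c))  →  cons(b, cons(k(g(cons(s(b), c), s(0)), g(cons(c, cons(cons(c, b), s(0))), b)), c))   [R3 at 2.1]
2. cons(b, cons(k(g(cons(s(b), c), s(0)), g(cons(c, cons(cons(c, b), s(0))), b)), c))  →  cons(b, cons(g(cons(c, cons(cons(c, b), s(0))), b), c))   [R3 at 2.1]
3. cons(b, cons(g(cons(c, cons(cons(c, b), s(0))), b), c))  →  cons(b, cons(b, c))   [R2 at 2.1]

Reduce t₂ = k(0, cons(b, cons(b, g(cons(c, k(0, 0)), c)))):
1. k(0, cons(b, cons(b, g(cons(c, k(0, 0)), c))))  →  cons(b, cons(b, g(cons(c, k(0, 0)), c)))   [R3 at ε]
2. cons(b, cons(b, g(cons(c, k(0, 0)), c)))  →  cons(b, cons(b, c))   [R2 at 2.2]

yes — NF(t₁) = cons(b, cons(b, c)), NF(t₂) = cons(b, cons(b, c))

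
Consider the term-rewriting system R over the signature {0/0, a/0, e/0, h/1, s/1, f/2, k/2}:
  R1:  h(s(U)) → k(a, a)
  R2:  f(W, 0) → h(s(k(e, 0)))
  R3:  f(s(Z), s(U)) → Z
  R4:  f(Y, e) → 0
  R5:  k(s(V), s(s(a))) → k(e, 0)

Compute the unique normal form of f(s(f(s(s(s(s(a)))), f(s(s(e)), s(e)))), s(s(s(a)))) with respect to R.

1. f(s(f(s(s(s(s(a)))), f(s(s(e)), s(e)))), s(s(s(a))))  →  f(s(s(s(s(a)))), f(s(s(e)), s(e)))   [R3 at ε]
2. f(s(s(s(s(a)))), f(s(s(e)), s(e)))  →  f(s(s(s(s(a)))), s(e))   [R3 at 2]
3. f(s(s(s(s(a)))), s(e))  →  s(s(s(a)))   [R3 at ε]

s(s(s(a)))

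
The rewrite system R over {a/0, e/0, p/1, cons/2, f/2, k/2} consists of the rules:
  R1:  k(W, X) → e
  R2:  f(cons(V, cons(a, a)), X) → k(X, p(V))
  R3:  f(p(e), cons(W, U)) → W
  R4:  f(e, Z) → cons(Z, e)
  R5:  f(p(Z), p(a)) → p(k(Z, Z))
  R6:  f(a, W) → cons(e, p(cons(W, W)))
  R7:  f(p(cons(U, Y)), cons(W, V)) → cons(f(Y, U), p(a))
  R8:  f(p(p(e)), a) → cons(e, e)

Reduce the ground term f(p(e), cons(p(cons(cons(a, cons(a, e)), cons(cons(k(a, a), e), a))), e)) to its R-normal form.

1. f(p(e), cons(p(cons(cons(a, cons(a, e)), cons(cons(k(a, a), e), a))), e))  →  p(cons(cons(a, cons(a, e)), cons(cons(k(a, a), e), a)))   [R3 at ε]
2. p(cons(cons(a, cons(a, e)), cons(cons(k(a, a), e), a)))  →  p(cons(cons(a, cons(a, e)), cons(cons(e, e), a)))   [R1 at 1.2.1.1]

p(cons(cons(a, cons(a, e)), cons(cons(e, e), a)))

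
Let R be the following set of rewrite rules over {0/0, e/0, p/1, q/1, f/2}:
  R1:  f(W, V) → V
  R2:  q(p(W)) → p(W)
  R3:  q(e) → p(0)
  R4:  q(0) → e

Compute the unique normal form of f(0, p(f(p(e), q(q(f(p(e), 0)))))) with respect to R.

1. f(0, p(f(p(e), q(q(f(p(e), 0))))))  →  p(f(p(e), q(q(f(p(e), 0)))))   [R1 at ε]
2. p(f(p(e), q(q(f(p(e), 0)))))  →  p(q(q(f(p(e), 0))))   [R1 at 1]
3. p(q(q(f(p(e), 0))))  →  p(q(q(0)))   [R1 at 1.1.1]
4. p(q(q(0)))  →  p(q(e))   [R4 at 1.1]
5. p(q(e))  →  p(p(0))   [R3 at 1]

p(p(0))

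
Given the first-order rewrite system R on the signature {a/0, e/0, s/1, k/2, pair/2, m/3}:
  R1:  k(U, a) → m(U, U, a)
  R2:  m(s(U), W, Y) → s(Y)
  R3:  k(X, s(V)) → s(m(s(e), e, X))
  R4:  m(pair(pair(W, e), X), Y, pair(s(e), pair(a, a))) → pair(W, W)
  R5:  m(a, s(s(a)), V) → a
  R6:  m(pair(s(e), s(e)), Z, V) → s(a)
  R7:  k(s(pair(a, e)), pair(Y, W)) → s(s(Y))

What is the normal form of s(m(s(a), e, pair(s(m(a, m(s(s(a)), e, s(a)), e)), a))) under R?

1. s(m(s(a), e, pair(s(m(a, m(s(s(a)), e, s(a)), e)), a)))  →  s(s(pair(s(m(a, m(s(s(a)), e, s(a)), e)), a)))   [R2 at 1]
2. s(s(pair(s(m(a, m(s(s(a)), e, s(a)), e)), a)))  →  s(s(pair(s(m(a, s(s(a)), e)), a)))   [R2 at 1.1.1.1.2]
3. s(s(pair(s(m(a, s(s(a)), e)), a)))  →  s(s(pair(s(a), a)))   [R5 at 1.1.1.1]

s(s(pair(s(a), a)))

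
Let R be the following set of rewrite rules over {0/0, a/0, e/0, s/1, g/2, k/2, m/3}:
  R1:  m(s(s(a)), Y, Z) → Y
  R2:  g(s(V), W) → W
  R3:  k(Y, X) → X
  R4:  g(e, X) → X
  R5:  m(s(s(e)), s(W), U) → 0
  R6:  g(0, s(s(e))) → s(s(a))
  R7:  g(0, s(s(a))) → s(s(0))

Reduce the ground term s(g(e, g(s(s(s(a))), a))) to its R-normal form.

1. s(g(e, g(s(s(s(a))), a)))  →  s(g(s(s(s(a))), a))   [R4 at 1]
2. s(g(s(s(s(a))), a))  →  s(a)   [R2 at 1]

s(a)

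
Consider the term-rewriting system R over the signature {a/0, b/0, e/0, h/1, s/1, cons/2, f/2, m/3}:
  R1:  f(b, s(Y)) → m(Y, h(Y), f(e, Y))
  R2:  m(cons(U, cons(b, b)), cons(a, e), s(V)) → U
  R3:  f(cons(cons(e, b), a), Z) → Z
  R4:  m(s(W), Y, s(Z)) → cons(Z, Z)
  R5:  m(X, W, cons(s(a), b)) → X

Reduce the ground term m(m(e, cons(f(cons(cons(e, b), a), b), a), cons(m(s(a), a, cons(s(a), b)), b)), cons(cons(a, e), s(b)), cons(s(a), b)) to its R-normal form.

1. m(m(e, cons(f(cons(cons(e, b), a), b), a), cons(m(s(a), a, cons(s(a), b)), b)), cons(cons(a, e), s(b)), cons(s(a), b))  →  m(e, cons(f(cons(cons(e, b), a), b), a), cons(m(s(a), a, cons(s(a), b)), b))   [R5 at ε]
2. m(e, cons(f(cons(cons(e, b), a), b), a), cons(m(s(a), a, cons(s(a), b)), b))  →  m(e, cons(b, a), cons(m(s(a), a, cons(s(a), b)), b))   [R3 at 2.1]
3. m(e, cons(b, a), cons(m(s(a), a, cons(s(a), b)), b))  →  m(e, cons(b, a), cons(s(a), b))   [R5 at 3.1]
4. m(e, cons(b, a), cons(s(a), b))  →  e   [R5 at ε]

e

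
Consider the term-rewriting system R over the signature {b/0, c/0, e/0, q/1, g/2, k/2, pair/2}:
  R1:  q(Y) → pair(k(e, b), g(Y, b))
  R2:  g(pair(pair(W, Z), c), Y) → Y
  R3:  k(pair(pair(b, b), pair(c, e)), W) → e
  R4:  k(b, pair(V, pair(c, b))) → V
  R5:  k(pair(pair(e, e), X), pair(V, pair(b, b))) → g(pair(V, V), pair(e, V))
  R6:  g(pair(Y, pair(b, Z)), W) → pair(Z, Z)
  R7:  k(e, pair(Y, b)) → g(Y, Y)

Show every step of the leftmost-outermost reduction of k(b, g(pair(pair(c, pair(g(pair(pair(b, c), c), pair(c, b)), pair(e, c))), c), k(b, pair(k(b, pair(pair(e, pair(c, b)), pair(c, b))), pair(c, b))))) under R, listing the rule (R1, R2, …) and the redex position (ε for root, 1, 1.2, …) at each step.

1. k(b, g(pair(pair(c, pair(g(pair(pair(b, c), c), pair(c, b)), pair(e, c))), c), k(b, pair(k(b, pair(pair(e, pair(c, b)), pair(c, b))), pair(c, b)))))  →  k(b, k(b, pair(k(b, pair(pair(e, pair(c, b)), pair(c, b))), pair(c, b))))   [R2 at 2]
2. k(b, k(b, pair(k(b, pair(pair(e, pair(c, b)), pair(c, b))), pair(c, b))))  →  k(b, k(b, pair(pair(e, pair(c, b)), pair(c, b))))   [R4 at 2]
3. k(b, k(b, pair(pair(e, pair(c, b)), pair(c, b))))  →  k(b, pair(e, pair(c, b)))   [R4 at 2]
4. k(b, pair(e, pair(c, b)))  →  e   [R4 at ε]

e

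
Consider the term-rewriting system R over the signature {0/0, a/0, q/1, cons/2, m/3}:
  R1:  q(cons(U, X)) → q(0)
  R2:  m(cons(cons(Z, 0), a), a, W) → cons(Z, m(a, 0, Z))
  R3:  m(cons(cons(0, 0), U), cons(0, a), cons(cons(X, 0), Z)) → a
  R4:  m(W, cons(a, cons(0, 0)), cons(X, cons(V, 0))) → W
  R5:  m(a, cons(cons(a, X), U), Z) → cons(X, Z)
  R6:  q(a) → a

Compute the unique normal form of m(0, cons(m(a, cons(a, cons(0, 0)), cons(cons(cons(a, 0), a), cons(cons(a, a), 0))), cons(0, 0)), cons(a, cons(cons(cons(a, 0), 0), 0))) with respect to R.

1. m(0, cons(m(a, cons(a, cons(0, 0)), cons(cons(cons(a, 0), a), cons(cons(a, a), 0))), cons(0, 0)), cons(a, cons(cons(cons(a, 0), 0), 0)))  →  m(0, cons(a, cons(0, 0)), cons(a, cons(cons(cons(a, 0), 0), 0)))   [R4 at 2.1]
2. m(0, cons(a, cons(0, 0)), cons(a, cons(cons(cons(a, 0), 0), 0)))  →  0   [R4 at ε]

0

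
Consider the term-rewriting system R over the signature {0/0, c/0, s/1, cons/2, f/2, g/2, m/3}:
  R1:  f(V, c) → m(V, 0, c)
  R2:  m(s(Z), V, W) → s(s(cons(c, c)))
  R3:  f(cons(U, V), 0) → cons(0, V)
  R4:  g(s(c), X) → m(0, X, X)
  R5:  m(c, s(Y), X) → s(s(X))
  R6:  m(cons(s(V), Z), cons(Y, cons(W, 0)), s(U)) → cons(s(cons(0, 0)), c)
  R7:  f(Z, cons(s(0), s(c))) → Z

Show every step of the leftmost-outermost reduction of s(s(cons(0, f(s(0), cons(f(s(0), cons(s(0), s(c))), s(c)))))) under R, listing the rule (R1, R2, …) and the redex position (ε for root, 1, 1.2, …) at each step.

1. s(s(cons(0, f(s(0), cons(f(s(0), cons(s(0), s(c))), s(c))))))  →  s(s(cons(0, f(s(0), cons(s(0), s(c))))))   [R7 at 1.1.2.2.1]
2. s(s(cons(0, f(s(0), cons(s(0), s(c))))))  →  s(s(cons(0, s(0))))   [R7 at 1.1.2]

s(s(cons(0, s(0))))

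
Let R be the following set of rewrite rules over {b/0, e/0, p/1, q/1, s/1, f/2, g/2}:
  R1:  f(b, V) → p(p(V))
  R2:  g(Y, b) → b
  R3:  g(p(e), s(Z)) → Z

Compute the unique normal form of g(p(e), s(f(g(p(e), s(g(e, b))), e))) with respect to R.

p(p(e))

1. g(p(e), s(f(g(p(e), s(g(e, b))), e)))  →  f(g(p(e), s(g(e, b))), e)   [R3 at ε]
2. f(g(p(e), s(g(e, b))), e)  →  f(g(e, b), e)   [R3 at 1]
3. f(g(e, b), e)  →  f(b, e)   [R2 at 1]
4. f(b, e)  →  p(p(e))   [R1 at ε]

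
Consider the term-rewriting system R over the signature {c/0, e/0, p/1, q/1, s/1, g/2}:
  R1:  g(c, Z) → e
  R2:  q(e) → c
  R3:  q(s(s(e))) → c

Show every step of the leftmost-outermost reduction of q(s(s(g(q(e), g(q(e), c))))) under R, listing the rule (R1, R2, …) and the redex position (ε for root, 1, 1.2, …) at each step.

1. q(s(s(g(q(e), g(q(e), c)))))  →  q(s(s(g(c, g(q(e), c)))))   [R2 at 1.1.1.1]
2. q(s(s(g(c, g(q(e), c)))))  →  q(s(s(e)))   [R1 at 1.1.1]
3. q(s(s(e)))  →  c   [R3 at ε]

c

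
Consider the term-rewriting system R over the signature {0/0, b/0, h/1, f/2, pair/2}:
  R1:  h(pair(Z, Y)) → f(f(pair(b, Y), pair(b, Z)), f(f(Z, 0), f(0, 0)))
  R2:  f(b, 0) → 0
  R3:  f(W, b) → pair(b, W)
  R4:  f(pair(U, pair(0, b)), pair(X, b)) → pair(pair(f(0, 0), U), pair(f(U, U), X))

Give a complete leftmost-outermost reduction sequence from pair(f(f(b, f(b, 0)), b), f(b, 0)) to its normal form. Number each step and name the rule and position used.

1. pair(f(f(b, f(b, 0)), b), f(b, 0))  →  pair(pair(b, f(b, f(b, 0))), f(b, 0))   [R3 at 1]
2. pair(pair(b, f(b, f(b, 0))), f(b, 0))  →  pair(pair(b, f(b, 0)), f(b, 0))   [R2 at 1.2.2]
3. pair(pair(b, f(b, 0)), f(b, 0))  →  pair(pair(b, 0), f(b, 0))   [R2 at 1.2]
4. pair(pair(b, 0), f(b, 0))  →  pair(pair(b, 0), 0)   [R2 at 2]

pair(pair(b, 0), 0)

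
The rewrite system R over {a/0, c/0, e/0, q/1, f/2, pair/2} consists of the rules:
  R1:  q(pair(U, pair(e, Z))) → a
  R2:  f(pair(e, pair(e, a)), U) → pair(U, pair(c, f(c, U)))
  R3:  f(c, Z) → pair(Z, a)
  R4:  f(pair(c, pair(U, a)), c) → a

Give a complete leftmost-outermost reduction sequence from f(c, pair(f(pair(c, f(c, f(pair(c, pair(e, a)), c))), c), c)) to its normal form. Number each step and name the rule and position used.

pair(pair(a, c), a)

1. f(c, pair(f(pair(c, f(c, f(pair(c, pair(e, a)), c))), c), c))  →  pair(pair(f(pair(c, f(c, f(pair(c, pair(e, a)), c))), c), c), a)   [R3 at ε]
2. pair(pair(f(pair(c, f(c, f(pair(c, pair(e, a)), c))), c), c), a)  →  pair(pair(f(pair(c, pair(f(pair(c, pair(e, a)), c), a)), c), c), a)   [R3 at 1.1.1.2]
3. pair(pair(f(pair(c, pair(f(pair(c, pair(e, a)), c), a)), c), c), a)  →  pair(pair(a, c), a)   [R4 at 1.1]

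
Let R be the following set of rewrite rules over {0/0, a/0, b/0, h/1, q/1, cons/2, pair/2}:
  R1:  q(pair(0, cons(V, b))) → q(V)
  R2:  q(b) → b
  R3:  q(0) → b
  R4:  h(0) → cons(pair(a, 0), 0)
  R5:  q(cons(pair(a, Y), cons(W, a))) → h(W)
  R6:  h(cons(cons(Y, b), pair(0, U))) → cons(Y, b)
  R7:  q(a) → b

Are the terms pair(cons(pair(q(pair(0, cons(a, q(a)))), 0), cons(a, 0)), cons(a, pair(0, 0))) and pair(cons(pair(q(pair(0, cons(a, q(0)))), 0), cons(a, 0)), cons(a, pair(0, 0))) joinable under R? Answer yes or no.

Reduce t₁ = pair(cons(pair(q(pair(0, cons(a, q(a)))), 0), cons(a, 0)), cons(a, pair(0, 0))):
1. pair(cons(pair(q(pair(0, cons(a, q(a)))), 0), cons(a, 0)), cons(a, pair(0, 0)))  →  pair(cons(pair(q(pair(0, cons(a, b))), 0), cons(a, 0)), cons(a, pair(0, 0)))   [R7 at 1.1.1.1.2.2]
2. pair(cons(pair(q(pair(0, cons(a, b))), 0), cons(a, 0)), cons(a, pair(0, 0)))  →  pair(cons(pair(q(a), 0), cons(a, 0)), cons(a, pair(0, 0)))   [R1 at 1.1.1]
3. pair(cons(pair(q(a), 0), cons(a, 0)), cons(a, pair(0, 0)))  →  pair(cons(pair(b, 0), cons(a, 0)), cons(a, pair(0, 0)))   [R7 at 1.1.1]

Reduce t₂ = pair(cons(pair(q(pair(0, cons(a, q(0)))), 0), cons(a, 0)), cons(a, pair(0, 0))):
1. pair(cons(pair(q(pair(0, cons(a, q(0)))), 0), cons(a, 0)), cons(a, pair(0, 0)))  →  pair(cons(pair(q(pair(0, cons(a, b))), 0), cons(a, 0)), cons(a, pair(0, 0)))   [R3 at 1.1.1.1.2.2]
2. pair(cons(pair(q(pair(0, cons(a, b))), 0), cons(a, 0)), cons(a, pair(0, 0)))  →  pair(cons(pair(q(a), 0), cons(a, 0)), cons(a, pair(0, 0)))   [R1 at 1.1.1]
3. pair(cons(pair(q(a), 0), cons(a, 0)), cons(a, pair(0, 0)))  →  pair(cons(pair(b, 0), cons(a, 0)), cons(a, pair(0, 0)))   [R7 at 1.1.1]

yes — NF(t₁) = pair(cons(pair(b, 0), cons(a, 0)), cons(a, pair(0, 0))), NF(t₂) = pair(cons(pair(b, 0), cons(a, 0)), cons(a, pair(0, 0)))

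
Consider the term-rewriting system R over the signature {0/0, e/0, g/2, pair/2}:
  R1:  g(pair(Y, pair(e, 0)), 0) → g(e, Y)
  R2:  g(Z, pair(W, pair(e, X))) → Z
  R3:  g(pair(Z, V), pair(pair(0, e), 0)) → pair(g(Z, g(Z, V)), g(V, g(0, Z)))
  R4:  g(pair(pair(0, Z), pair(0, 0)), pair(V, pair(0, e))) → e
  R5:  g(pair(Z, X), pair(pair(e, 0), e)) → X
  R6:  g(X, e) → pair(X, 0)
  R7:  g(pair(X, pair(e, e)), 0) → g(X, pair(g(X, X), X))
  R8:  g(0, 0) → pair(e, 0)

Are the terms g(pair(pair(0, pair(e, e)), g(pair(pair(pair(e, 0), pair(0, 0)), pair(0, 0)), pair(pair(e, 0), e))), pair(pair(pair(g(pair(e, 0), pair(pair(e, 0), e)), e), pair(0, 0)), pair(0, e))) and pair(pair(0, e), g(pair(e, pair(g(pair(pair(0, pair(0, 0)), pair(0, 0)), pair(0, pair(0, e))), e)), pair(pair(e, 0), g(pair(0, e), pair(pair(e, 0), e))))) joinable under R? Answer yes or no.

no — NF(t₁) = e, NF(t₂) = pair(pair(0, e), pair(e, e))

Reduce t₁ = g(pair(pair(0, pair(e, e)), g(pair(pair(pair(e, 0), pair(0, 0)), pair(0, 0)), pair(pair(e, 0), e))), pair(pair(pair(g(pair(e, 0), pair(pair(e, 0), e)), e), pair(0, 0)), pair(0, e))):
1. g(pair(pair(0, pair(e, e)), g(pair(pair(pair(e, 0), pair(0, 0)), pair(0, 0)), pair(pair(e, 0), e))), pair(pair(pair(g(pair(e, 0), pair(pair(e, 0), e)), e), pair(0, 0)), pair(0, e)))  →  g(pair(pair(0, pair(e, e)), pair(0, 0)), pair(pair(pair(g(pair(e, 0), pair(pair(e, 0), e)), e), pair(0, 0)), pair(0, e)))   [R5 at 1.2]
2. g(pair(pair(0, pair(e, e)), pair(0, 0)), pair(pair(pair(g(pair(e, 0), pair(pair(e, 0), e)), e), pair(0, 0)), pair(0, e)))  →  e   [R4 at ε]

Reduce t₂ = pair(pair(0, e), g(pair(e, pair(g(pair(pair(0, pair(0, 0)), pair(0, 0)), pair(0, pair(0, e))), e)), pair(pair(e, 0), g(pair(0, e), pair(pair(e, 0), e))))):
1. pair(pair(0, e), g(pair(e, pair(g(pair(pair(0, pair(0, 0)), pair(0, 0)), pair(0, pair(0, e))), e)), pair(pair(e, 0), g(pair(0, e), pair(pair(e, 0), e)))))  →  pair(pair(0, e), g(pair(e, pair(e, e)), pair(pair(e, 0), g(pair(0, e), pair(pair(e, 0), e)))))   [R4 at 2.1.2.1]
2. pair(pair(0, e), g(pair(e, pair(e, e)), pair(pair(e, 0), g(pair(0, e), pair(pair(e, 0), e)))))  →  pair(pair(0, e), g(pair(e, pair(e, e)), pair(pair(e, 0), e)))   [R5 at 2.2.2]
3. pair(pair(0, e), g(pair(e, pair(e, e)), pair(pair(e, 0), e)))  →  pair(pair(0, e), pair(e, e))   [R5 at 2]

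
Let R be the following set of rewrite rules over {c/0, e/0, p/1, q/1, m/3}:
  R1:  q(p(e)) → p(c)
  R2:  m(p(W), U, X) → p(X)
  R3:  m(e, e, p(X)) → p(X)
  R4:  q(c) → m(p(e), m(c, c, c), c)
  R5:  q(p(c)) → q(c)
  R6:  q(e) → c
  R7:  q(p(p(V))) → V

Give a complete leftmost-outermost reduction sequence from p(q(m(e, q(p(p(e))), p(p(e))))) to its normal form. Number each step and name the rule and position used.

1. p(q(m(e, q(p(p(e))), p(p(e)))))  →  p(q(m(e, e, p(p(e)))))   [R7 at 1.1.2]
2. p(q(m(e, e, p(p(e)))))  →  p(q(p(p(e))))   [R3 at 1.1]
3. p(q(p(p(e))))  →  p(e)   [R7 at 1]

p(e)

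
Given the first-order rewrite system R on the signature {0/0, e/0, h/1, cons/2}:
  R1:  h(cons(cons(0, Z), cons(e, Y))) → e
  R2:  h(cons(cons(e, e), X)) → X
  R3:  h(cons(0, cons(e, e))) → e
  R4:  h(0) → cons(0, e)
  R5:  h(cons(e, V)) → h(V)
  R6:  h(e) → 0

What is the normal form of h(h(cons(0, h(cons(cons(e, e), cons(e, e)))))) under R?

0

1. h(h(cons(0, h(cons(cons(e, e), cons(e, e))))))  →  h(h(cons(0, cons(e, e))))   [R2 at 1.1.2]
2. h(h(cons(0, cons(e, e))))  →  h(e)   [R3 at 1]
3. h(e)  →  0   [R6 at ε]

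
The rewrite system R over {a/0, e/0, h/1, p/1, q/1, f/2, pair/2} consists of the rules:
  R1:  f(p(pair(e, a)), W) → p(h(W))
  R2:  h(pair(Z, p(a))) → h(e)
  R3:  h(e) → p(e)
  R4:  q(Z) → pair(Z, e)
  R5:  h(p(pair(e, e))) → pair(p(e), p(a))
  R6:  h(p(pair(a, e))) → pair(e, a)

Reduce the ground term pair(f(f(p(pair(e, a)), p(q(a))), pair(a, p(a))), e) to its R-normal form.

1. pair(f(f(p(pair(e, a)), p(q(a))), pair(a, p(a))), e)  →  pair(f(p(h(p(q(a)))), pair(a, p(a))), e)   [R1 at 1.1]
2. pair(f(p(h(p(q(a)))), pair(a, p(a))), e)  →  pair(f(p(h(p(pair(a, e)))), pair(a, p(a))), e)   [R4 at 1.1.1.1.1]
3. pair(f(p(h(p(pair(a, e)))), pair(a, p(a))), e)  →  pair(f(p(pair(e, a)), pair(a, p(a))), e)   [R6 at 1.1.1]
4. pair(f(p(pair(e, a)), pair(a, p(a))), e)  →  pair(p(h(pair(a, p(a)))), e)   [R1 at 1]
5. pair(p(h(pair(a, p(a)))), e)  →  pair(p(h(e)), e)   [R2 at 1.1]
6. pair(p(h(e)), e)  →  pair(p(p(e)), e)   [R3 at 1.1]

pair(p(p(e)), e)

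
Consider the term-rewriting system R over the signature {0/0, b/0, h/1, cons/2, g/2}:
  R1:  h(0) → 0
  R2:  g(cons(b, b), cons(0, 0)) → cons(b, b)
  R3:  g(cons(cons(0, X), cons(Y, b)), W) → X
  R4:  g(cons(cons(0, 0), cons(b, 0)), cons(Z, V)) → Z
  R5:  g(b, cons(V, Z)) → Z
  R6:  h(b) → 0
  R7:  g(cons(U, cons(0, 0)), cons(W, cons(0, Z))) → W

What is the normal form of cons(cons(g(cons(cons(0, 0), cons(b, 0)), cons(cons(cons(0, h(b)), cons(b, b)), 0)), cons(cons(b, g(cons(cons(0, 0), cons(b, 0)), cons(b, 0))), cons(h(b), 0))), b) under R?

1. cons(cons(g(cons(cons(0, 0), cons(b, 0)), cons(cons(cons(0, h(b)), cons(b, b)), 0)), cons(cons(b, g(cons(cons(0, 0), cons(b, 0)), cons(b, 0))), cons(h(b), 0))), b)  →  cons(cons(cons(cons(0, h(b)), cons(b, b)), cons(cons(b, g(cons(cons(0, 0), cons(b, 0)), cons(b, 0))), cons(h(b), 0))), b)   [R4 at 1.1]
2. cons(cons(cons(cons(0, h(b)), cons(b, b)), cons(cons(b, g(cons(cons(0, 0), cons(b, 0)), cons(b, 0))), cons(h(b), 0))), b)  →  cons(cons(cons(cons(0, 0), cons(b, b)), cons(cons(b, g(cons(cons(0, 0), cons(b, 0)), cons(b, 0))), cons(h(b), 0))), b)   [R6 at 1.1.1.2]
3. cons(cons(cons(cons(0, 0), cons(b, b)), cons(cons(b, g(cons(cons(0, 0), cons(b, 0)), cons(b, 0))), cons(h(b), 0))), b)  →  cons(cons(cons(cons(0, 0), cons(b, b)), cons(cons(b, b), cons(h(b), 0))), b)   [R4 at 1.2.1.2]
4. cons(cons(cons(cons(0, 0), cons(b, b)), cons(cons(b, b), cons(h(b), 0))), b)  →  cons(cons(cons(cons(0, 0), cons(b, b)), cons(cons(b, b), cons(0, 0))), b)   [R6 at 1.2.2.1]

cons(cons(cons(cons(0, 0), cons(b, b)), cons(cons(b, b), cons(0, 0))), b)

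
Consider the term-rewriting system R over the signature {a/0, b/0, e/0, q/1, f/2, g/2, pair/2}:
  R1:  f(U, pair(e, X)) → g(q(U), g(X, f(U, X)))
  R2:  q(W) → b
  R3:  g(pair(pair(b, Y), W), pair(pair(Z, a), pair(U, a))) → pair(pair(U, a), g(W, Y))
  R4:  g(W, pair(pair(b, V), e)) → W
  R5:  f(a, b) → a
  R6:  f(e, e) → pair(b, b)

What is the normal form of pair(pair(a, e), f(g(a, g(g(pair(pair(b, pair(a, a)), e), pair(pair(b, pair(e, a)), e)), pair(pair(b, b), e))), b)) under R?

pair(pair(a, e), a)

1. pair(pair(a, e), f(g(a, g(g(pair(pair(b, pair(a, a)), e), pair(pair(b, pair(e, a)), e)), pair(pair(b, b), e))), b))  →  pair(pair(a, e), f(g(a, g(pair(pair(b, pair(a, a)), e), pair(pair(b, pair(e, a)), e))), b))   [R4 at 2.1.2]
2. pair(pair(a, e), f(g(a, g(pair(pair(b, pair(a, a)), e), pair(pair(b, pair(e, a)), e))), b))  →  pair(pair(a, e), f(g(a, pair(pair(b, pair(a, a)), e)), b))   [R4 at 2.1.2]
3. pair(pair(a, e), f(g(a, pair(pair(b, pair(a, a)), e)), b))  →  pair(pair(a, e), f(a, b))   [R4 at 2.1]
4. pair(pair(a, e), f(a, b))  →  pair(pair(a, e), a)   [R5 at 2]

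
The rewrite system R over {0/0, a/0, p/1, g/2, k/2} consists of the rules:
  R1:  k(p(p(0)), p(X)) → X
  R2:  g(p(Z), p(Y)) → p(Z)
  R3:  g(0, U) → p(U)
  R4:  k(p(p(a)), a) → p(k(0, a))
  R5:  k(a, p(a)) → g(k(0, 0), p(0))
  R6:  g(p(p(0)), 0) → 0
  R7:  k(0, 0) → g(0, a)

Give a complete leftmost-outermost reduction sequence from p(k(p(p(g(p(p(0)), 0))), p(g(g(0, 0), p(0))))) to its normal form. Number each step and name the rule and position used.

p(p(0))

1. p(k(p(p(g(p(p(0)), 0))), p(g(g(0, 0), p(0)))))  →  p(k(p(p(0)), p(g(g(0, 0), p(0)))))   [R6 at 1.1.1.1]
2. p(k(p(p(0)), p(g(g(0, 0), p(0)))))  →  p(g(g(0, 0), p(0)))   [R1 at 1]
3. p(g(g(0, 0), p(0)))  →  p(g(p(0), p(0)))   [R3 at 1.1]
4. p(g(p(0), p(0)))  →  p(p(0))   [R2 at 1]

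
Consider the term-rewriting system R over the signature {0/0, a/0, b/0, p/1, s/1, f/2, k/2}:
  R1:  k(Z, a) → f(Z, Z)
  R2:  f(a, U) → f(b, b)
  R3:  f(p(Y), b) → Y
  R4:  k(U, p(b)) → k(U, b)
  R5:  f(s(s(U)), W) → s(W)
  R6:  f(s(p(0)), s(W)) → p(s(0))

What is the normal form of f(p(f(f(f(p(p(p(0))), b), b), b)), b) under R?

1. f(p(f(f(f(p(p(p(0))), b), b), b)), b)  →  f(f(f(p(p(p(0))), b), b), b)   [R3 at ε]
2. f(f(f(p(p(p(0))), b), b), b)  →  f(f(p(p(0)), b), b)   [R3 at 1.1]
3. f(f(p(p(0)), b), b)  →  f(p(0), b)   [R3 at 1]
4. f(p(0), b)  →  0   [R3 at ε]

0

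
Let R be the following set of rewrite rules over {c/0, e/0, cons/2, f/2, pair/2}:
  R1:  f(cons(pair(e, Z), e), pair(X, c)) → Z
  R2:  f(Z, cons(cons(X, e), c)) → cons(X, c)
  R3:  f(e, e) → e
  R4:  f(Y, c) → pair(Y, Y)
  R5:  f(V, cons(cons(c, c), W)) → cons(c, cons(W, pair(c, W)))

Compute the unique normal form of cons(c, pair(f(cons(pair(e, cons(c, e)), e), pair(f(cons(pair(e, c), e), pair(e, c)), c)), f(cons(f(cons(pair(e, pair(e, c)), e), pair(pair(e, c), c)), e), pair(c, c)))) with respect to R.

cons(c, pair(cons(c, e), c))

1. cons(c, pair(f(cons(pair(e, cons(c, e)), e), pair(f(cons(pair(e, c), e), pair(e, c)), c)), f(cons(f(cons(pair(e, pair(e, c)), e), pair(pair(e, c), c)), e), pair(c, c))))  →  cons(c, pair(cons(c, e), f(cons(f(cons(pair(e, pair(e, c)), e), pair(pair(e, c), c)), e), pair(c, c))))   [R1 at 2.1]
2. cons(c, pair(cons(c, e), f(cons(f(cons(pair(e, pair(e, c)), e), pair(pair(e, c), c)), e), pair(c, c))))  →  cons(c, pair(cons(c, e), f(cons(pair(e, c), e), pair(c, c))))   [R1 at 2.2.1.1]
3. cons(c, pair(cons(c, e), f(cons(pair(e, c), e), pair(c, c))))  →  cons(c, pair(cons(c, e), c))   [R1 at 2.2]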